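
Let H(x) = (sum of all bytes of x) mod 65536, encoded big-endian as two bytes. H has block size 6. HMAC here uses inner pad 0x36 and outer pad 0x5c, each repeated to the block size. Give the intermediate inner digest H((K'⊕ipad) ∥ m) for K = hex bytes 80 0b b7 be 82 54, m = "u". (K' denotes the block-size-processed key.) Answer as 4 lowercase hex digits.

Key hex bytes 80 0b b7 be 82 54 is exactly B = 6 bytes: K' = 80 0b b7 be 82 54.
K' ⊕ ipad = b6 3d 81 88 b4 62.
Inner input = b6 3d 81 88 b4 62 ∥ 75.
Inner hash: sum = 182+61+129+136+180+98+117 = 903 → 03 87.

0387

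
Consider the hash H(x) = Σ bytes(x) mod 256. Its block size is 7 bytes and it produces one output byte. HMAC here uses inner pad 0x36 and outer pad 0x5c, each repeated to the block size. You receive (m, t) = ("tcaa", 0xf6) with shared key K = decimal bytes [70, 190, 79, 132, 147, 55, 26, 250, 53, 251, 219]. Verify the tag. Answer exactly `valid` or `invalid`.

Key decimal bytes [70, 190, 79, 132, 147, 55, 26, 250, 53, 251, 219] = 46 be 4f 84 93 37 1a fa 35 fb db is 11 bytes > B = 7, so hash it first: H(key) = c0, then zero-pad to 7 bytes: K' = c0 00 00 00 00 00 00.
K' ⊕ ipad = f6 36 36 36 36 36 36; K' ⊕ opad = 9c 5c 5c 5c 5c 5c 5c.
Inner hash: sum = 246+54+54+54+54+54+54+116+99+97+97 = 979; mod 256 = 211 → d3.
Outer hash (recomputed tag): sum = 156+92+92+92+92+92+92+211 = 919; mod 256 = 151 → 97.
Recomputed tag = 97; claimed = f6 → mismatch.

invalid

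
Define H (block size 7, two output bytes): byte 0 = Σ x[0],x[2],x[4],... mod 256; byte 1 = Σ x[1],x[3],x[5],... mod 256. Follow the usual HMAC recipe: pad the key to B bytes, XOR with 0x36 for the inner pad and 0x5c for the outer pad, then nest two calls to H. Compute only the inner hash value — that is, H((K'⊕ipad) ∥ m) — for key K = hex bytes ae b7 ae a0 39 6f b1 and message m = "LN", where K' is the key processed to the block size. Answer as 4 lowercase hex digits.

Key hex bytes ae b7 ae a0 39 6f b1 is exactly B = 7 bytes: K' = ae b7 ae a0 39 6f b1.
K' ⊕ ipad = 98 81 98 96 0f 59 87.
Inner input = 98 81 98 96 0f 59 87 ∥ 4c 4e.
Inner hash: even-index sum = 532 mod 256 = 20; odd-index sum = 444 mod 256 = 188 → 14 bc.

14bc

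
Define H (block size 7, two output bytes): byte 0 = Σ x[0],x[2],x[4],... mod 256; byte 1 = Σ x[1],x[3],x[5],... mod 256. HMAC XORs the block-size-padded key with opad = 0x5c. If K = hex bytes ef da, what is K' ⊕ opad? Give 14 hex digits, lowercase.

Key hex bytes ef da is 2 bytes ≤ B = 7; zero-pad to 7 bytes: K' = ef da 00 00 00 00 00.
XOR each byte with 0x5c: ef⊕5c=b3, da⊕5c=86, 00⊕5c=5c, 00⊕5c=5c, 00⊕5c=5c, 00⊕5c=5c, 00⊕5c=5c.

b3865c5c5c5c5c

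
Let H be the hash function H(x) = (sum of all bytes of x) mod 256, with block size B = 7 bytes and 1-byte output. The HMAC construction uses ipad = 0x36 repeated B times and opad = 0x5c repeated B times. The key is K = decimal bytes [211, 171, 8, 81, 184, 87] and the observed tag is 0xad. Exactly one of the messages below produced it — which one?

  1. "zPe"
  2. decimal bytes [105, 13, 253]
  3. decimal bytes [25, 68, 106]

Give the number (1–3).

1

Key decimal bytes [211, 171, 8, 81, 184, 87] = d3 ab 08 51 b8 57 is 6 bytes ≤ B = 7; zero-pad to 7 bytes: K' = d3 ab 08 51 b8 57 00.
K' ⊕ ipad = e5 9d 3e 67 8e 61 36; K' ⊕ opad = 8f f7 54 0d e4 0b 5c.
m1: inner = H(e5 9d 3e 67 8e 61 36 7a 50 65) = 7b; tag = H(8f f7 54 0d e4 0b 5c 7b) = ad ← matches
m2: inner = H(e5 9d 3e 67 8e 61 36 69 0d fd) = bf; tag = H(8f f7 54 0d e4 0b 5c bf) = f1
m3: inner = H(e5 9d 3e 67 8e 61 36 19 44 6a) = 13; tag = H(8f f7 54 0d e4 0b 5c 13) = 45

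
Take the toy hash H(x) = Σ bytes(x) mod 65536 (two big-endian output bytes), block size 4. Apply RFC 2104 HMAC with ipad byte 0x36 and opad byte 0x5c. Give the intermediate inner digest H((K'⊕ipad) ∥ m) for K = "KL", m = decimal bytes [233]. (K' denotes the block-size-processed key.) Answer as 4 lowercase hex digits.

Key "KL" = 4b 4c is 2 bytes ≤ B = 4; zero-pad to 4 bytes: K' = 4b 4c 00 00.
K' ⊕ ipad = 7d 7a 36 36.
Inner input = 7d 7a 36 36 ∥ e9.
Inner hash: sum = 125+122+54+54+233 = 588 → 02 4c.

024c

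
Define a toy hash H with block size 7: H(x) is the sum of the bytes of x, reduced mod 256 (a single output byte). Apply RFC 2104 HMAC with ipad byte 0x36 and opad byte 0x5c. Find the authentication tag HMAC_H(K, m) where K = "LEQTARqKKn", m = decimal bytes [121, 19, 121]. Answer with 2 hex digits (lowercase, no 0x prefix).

db

Key "LEQTARqKKn" = 4c 45 51 54 41 52 71 4b 4b 6e is 10 bytes > B = 7, so hash it first: H(key) = 3e, then zero-pad to 7 bytes: K' = 3e 00 00 00 00 00 00.
K' ⊕ ipad = 08 36 36 36 36 36 36.  K' ⊕ opad = 62 5c 5c 5c 5c 5c 5c.
Inner input = (K'⊕ipad) ∥ m = 08 36 36 36 36 36 36 ∥ 79 13 79.
Inner hash: sum = 8+54+54+54+54+54+54+121+19+121 = 593; mod 256 = 81 → 51.
Outer input = (K'⊕opad) ∥ inner = 62 5c 5c 5c 5c 5c 5c ∥ 51.
Outer hash (tag): sum = 98+92+92+92+92+92+92+81 = 731; mod 256 = 219 → db.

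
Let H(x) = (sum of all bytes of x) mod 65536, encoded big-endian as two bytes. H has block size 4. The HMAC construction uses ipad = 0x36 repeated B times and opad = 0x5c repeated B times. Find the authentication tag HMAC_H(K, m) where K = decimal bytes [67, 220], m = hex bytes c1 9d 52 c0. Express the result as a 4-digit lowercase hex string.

Key decimal bytes [67, 220] = 43 dc is 2 bytes ≤ B = 4; zero-pad to 4 bytes: K' = 43 dc 00 00.
K' ⊕ ipad = 75 ea 36 36.  K' ⊕ opad = 1f 80 5c 5c.
Inner input = (K'⊕ipad) ∥ m = 75 ea 36 36 ∥ c1 9d 52 c0.
Inner hash: sum = 117+234+54+54+193+157+82+192 = 1083 → 04 3b.
Outer input = (K'⊕opad) ∥ inner = 1f 80 5c 5c ∥ 04 3b.
Outer hash (tag): sum = 31+128+92+92+4+59 = 406 → 01 96.

0196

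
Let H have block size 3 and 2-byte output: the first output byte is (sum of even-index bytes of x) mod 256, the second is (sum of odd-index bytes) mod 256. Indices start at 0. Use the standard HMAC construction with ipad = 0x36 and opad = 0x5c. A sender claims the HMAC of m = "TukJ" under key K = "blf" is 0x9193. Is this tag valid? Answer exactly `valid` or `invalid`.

Key "blf" = 62 6c 66 is exactly B = 3 bytes: K' = 62 6c 66.
K' ⊕ ipad = 54 5a 50; K' ⊕ opad = 3e 30 3a.
Inner hash: even-index sum = 355 mod 256 = 99; odd-index sum = 281 mod 256 = 25 → 63 19.
Outer hash (recomputed tag): even-index sum = 145 mod 256 = 145; odd-index sum = 147 mod 256 = 147 → 91 93.
Recomputed tag = 9193; claimed = 9193 → match.

valid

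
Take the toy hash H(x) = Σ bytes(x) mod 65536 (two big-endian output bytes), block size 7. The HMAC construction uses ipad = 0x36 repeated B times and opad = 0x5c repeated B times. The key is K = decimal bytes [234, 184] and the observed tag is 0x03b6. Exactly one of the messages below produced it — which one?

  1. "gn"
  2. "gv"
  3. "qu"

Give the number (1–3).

1

Key decimal bytes [234, 184] = ea b8 is 2 bytes ≤ B = 7; zero-pad to 7 bytes: K' = ea b8 00 00 00 00 00.
K' ⊕ ipad = dc 8e 36 36 36 36 36; K' ⊕ opad = b6 e4 5c 5c 5c 5c 5c.
m1: inner = H(dc 8e 36 36 36 36 36 67 6e) = 03 4d; tag = H(b6 e4 5c 5c 5c 5c 5c 03 4d) = 03b6 ← matches
m2: inner = H(dc 8e 36 36 36 36 36 67 76) = 03 55; tag = H(b6 e4 5c 5c 5c 5c 5c 03 55) = 03be
m3: inner = H(dc 8e 36 36 36 36 36 71 75) = 03 5e; tag = H(b6 e4 5c 5c 5c 5c 5c 03 5e) = 03c7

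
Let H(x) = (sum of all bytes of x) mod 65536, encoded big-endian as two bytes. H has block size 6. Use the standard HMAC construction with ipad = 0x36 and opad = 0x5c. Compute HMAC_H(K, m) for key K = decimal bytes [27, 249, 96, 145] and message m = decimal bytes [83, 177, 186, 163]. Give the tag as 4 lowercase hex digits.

Key decimal bytes [27, 249, 96, 145] = 1b f9 60 91 is 4 bytes ≤ B = 6; zero-pad to 6 bytes: K' = 1b f9 60 91 00 00.
K' ⊕ ipad = 2d cf 56 a7 36 36.  K' ⊕ opad = 47 a5 3c cd 5c 5c.
Inner input = (K'⊕ipad) ∥ m = 2d cf 56 a7 36 36 ∥ 53 b1 ba a3.
Inner hash: sum = 45+207+86+167+54+54+83+177+186+163 = 1222 → 04 c6.
Outer input = (K'⊕opad) ∥ inner = 47 a5 3c cd 5c 5c ∥ 04 c6.
Outer hash (tag): sum = 71+165+60+205+92+92+4+198 = 887 → 03 77.

0377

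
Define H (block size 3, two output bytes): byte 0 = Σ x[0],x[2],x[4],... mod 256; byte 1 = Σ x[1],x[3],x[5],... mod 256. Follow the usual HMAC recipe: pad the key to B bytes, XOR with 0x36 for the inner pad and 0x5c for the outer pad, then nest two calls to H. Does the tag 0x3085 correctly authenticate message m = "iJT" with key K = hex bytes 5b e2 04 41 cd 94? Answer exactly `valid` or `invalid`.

Key hex bytes 5b e2 04 41 cd 94 is 6 bytes > B = 3, so hash it first: H(key) = 2c b7, then zero-pad to 3 bytes: K' = 2c b7 00.
K' ⊕ ipad = 1a 81 36; K' ⊕ opad = 70 eb 5c.
Inner hash: even-index sum = 154 mod 256 = 154; odd-index sum = 318 mod 256 = 62 → 9a 3e.
Outer hash (recomputed tag): even-index sum = 266 mod 256 = 10; odd-index sum = 389 mod 256 = 133 → 0a 85.
Recomputed tag = 0a85; claimed = 3085 → mismatch.

invalid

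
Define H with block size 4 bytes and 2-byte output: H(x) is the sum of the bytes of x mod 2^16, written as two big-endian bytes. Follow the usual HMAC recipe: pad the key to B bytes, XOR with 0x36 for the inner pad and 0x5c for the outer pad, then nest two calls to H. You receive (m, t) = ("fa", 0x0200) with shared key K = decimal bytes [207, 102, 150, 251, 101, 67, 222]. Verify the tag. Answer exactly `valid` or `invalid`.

Key decimal bytes [207, 102, 150, 251, 101, 67, 222] = cf 66 96 fb 65 43 de is 7 bytes > B = 4, so hash it first: H(key) = 04 4c, then zero-pad to 4 bytes: K' = 04 4c 00 00.
K' ⊕ ipad = 32 7a 36 36; K' ⊕ opad = 58 10 5c 5c.
Inner hash: sum = 50+122+54+54+102+97 = 479 → 01 df.
Outer hash (recomputed tag): sum = 88+16+92+92+1+223 = 512 → 02 00.
Recomputed tag = 0200; claimed = 0200 → match.

valid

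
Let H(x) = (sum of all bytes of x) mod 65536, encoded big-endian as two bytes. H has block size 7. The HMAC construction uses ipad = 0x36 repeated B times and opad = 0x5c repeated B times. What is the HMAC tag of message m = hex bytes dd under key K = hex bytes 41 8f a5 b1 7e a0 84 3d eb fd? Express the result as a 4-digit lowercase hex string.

03d1

Key hex bytes 41 8f a5 b1 7e a0 84 3d eb fd is 10 bytes > B = 7, so hash it first: H(key) = 05 ed, then zero-pad to 7 bytes: K' = 05 ed 00 00 00 00 00.
K' ⊕ ipad = 33 db 36 36 36 36 36.  K' ⊕ opad = 59 b1 5c 5c 5c 5c 5c.
Inner input = (K'⊕ipad) ∥ m = 33 db 36 36 36 36 36 ∥ dd.
Inner hash: sum = 51+219+54+54+54+54+54+221 = 761 → 02 f9.
Outer input = (K'⊕opad) ∥ inner = 59 b1 5c 5c 5c 5c 5c ∥ 02 f9.
Outer hash (tag): sum = 89+177+92+92+92+92+92+2+249 = 977 → 03 d1.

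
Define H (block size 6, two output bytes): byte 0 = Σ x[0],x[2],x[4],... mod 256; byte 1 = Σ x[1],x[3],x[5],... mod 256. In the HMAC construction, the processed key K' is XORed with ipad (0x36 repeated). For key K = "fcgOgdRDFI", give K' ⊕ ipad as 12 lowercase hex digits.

Key "fcgOgdRDFI" = 66 63 67 4f 67 64 52 44 46 49 is 10 bytes > B = 6, so hash it first: H(key) = cc a3, then zero-pad to 6 bytes: K' = cc a3 00 00 00 00.
XOR each byte with 0x36: cc⊕36=fa, a3⊕36=95, 00⊕36=36, 00⊕36=36, 00⊕36=36, 00⊕36=36.

fa9536363636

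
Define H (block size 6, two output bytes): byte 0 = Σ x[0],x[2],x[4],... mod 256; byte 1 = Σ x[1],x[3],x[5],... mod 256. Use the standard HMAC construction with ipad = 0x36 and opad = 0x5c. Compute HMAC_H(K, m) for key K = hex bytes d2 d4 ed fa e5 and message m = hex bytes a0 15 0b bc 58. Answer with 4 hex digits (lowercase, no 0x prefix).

8d3f

Key hex bytes d2 d4 ed fa e5 is 5 bytes ≤ B = 6; zero-pad to 6 bytes: K' = d2 d4 ed fa e5 00.
K' ⊕ ipad = e4 e2 db cc d3 36.  K' ⊕ opad = 8e 88 b1 a6 b9 5c.
Inner input = (K'⊕ipad) ∥ m = e4 e2 db cc d3 36 ∥ a0 15 0b bc 58.
Inner hash: even-index sum = 917 mod 256 = 149; odd-index sum = 693 mod 256 = 181 → 95 b5.
Outer input = (K'⊕opad) ∥ inner = 8e 88 b1 a6 b9 5c ∥ 95 b5.
Outer hash (tag): even-index sum = 653 mod 256 = 141; odd-index sum = 575 mod 256 = 63 → 8d 3f.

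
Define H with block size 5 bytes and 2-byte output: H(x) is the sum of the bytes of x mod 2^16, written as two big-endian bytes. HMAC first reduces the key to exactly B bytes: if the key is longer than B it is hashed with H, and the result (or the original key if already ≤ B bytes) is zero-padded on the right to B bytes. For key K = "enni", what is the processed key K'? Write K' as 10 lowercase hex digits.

656e6e6900

Key "enni" = 65 6e 6e 69 is 4 bytes ≤ B = 5; zero-pad to 5 bytes: K' = 65 6e 6e 69 00.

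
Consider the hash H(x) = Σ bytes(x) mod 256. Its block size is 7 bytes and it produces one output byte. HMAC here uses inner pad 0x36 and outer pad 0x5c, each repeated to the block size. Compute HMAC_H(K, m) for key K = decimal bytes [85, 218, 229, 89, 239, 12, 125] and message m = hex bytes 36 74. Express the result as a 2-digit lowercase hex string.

0a

Key decimal bytes [85, 218, 229, 89, 239, 12, 125] = 55 da e5 59 ef 0c 7d is exactly B = 7 bytes: K' = 55 da e5 59 ef 0c 7d.
K' ⊕ ipad = 63 ec d3 6f d9 3a 4b.  K' ⊕ opad = 09 86 b9 05 b3 50 21.
Inner input = (K'⊕ipad) ∥ m = 63 ec d3 6f d9 3a 4b ∥ 36 74.
Inner hash: sum = 99+236+211+111+217+58+75+54+116 = 1177; mod 256 = 153 → 99.
Outer input = (K'⊕opad) ∥ inner = 09 86 b9 05 b3 50 21 ∥ 99.
Outer hash (tag): sum = 9+134+185+5+179+80+33+153 = 778; mod 256 = 10 → 0a.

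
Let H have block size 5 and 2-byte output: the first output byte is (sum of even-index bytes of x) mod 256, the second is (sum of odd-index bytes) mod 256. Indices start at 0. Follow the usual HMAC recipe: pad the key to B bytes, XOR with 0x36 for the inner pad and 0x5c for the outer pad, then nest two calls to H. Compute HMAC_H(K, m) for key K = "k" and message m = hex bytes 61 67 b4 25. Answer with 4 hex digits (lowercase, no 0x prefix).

700d

Key "k" = 6b is 1 byte ≤ B = 5; zero-pad to 5 bytes: K' = 6b 00 00 00 00.
K' ⊕ ipad = 5d 36 36 36 36.  K' ⊕ opad = 37 5c 5c 5c 5c.
Inner input = (K'⊕ipad) ∥ m = 5d 36 36 36 36 ∥ 61 67 b4 25.
Inner hash: even-index sum = 341 mod 256 = 85; odd-index sum = 385 mod 256 = 129 → 55 81.
Outer input = (K'⊕opad) ∥ inner = 37 5c 5c 5c 5c ∥ 55 81.
Outer hash (tag): even-index sum = 368 mod 256 = 112; odd-index sum = 269 mod 256 = 13 → 70 0d.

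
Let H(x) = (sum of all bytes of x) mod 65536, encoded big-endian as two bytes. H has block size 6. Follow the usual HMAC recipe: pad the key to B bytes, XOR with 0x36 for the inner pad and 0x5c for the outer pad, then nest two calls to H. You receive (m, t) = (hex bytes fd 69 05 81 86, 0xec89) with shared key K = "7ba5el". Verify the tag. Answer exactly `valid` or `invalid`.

invalid

Key "7ba5el" = 37 62 61 35 65 6c is exactly B = 6 bytes: K' = 37 62 61 35 65 6c.
K' ⊕ ipad = 01 54 57 03 53 5a; K' ⊕ opad = 6b 3e 3d 69 39 30.
Inner hash: sum = 1+84+87+3+83+90+253+105+5+129+134 = 974 → 03 ce.
Outer hash (recomputed tag): sum = 107+62+61+105+57+48+3+206 = 649 → 02 89.
Recomputed tag = 0289; claimed = ec89 → mismatch.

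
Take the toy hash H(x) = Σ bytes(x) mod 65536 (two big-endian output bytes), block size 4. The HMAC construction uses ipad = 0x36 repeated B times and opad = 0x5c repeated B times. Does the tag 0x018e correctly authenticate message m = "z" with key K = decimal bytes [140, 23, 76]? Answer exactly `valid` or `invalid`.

valid

Key decimal bytes [140, 23, 76] = 8c 17 4c is 3 bytes ≤ B = 4; zero-pad to 4 bytes: K' = 8c 17 4c 00.
K' ⊕ ipad = ba 21 7a 36; K' ⊕ opad = d0 4b 10 5c.
Inner hash: sum = 186+33+122+54+122 = 517 → 02 05.
Outer hash (recomputed tag): sum = 208+75+16+92+2+5 = 398 → 01 8e.
Recomputed tag = 018e; claimed = 018e → match.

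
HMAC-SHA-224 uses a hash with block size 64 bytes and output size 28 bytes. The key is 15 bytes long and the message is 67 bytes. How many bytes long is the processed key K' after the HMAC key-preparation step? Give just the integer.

Key is 15 ≤ 64 bytes, zero-padded: |K'| = 64.

64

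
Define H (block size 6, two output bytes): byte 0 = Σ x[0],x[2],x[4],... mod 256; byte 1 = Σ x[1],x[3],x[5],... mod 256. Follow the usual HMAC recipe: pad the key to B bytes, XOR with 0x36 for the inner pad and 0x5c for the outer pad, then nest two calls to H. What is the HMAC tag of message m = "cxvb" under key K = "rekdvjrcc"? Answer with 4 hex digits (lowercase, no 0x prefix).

Key "rekdvjrcc" = 72 65 6b 64 76 6a 72 63 63 is 9 bytes > B = 6, so hash it first: H(key) = 28 96, then zero-pad to 6 bytes: K' = 28 96 00 00 00 00.
K' ⊕ ipad = 1e a0 36 36 36 36.  K' ⊕ opad = 74 ca 5c 5c 5c 5c.
Inner input = (K'⊕ipad) ∥ m = 1e a0 36 36 36 36 ∥ 63 78 76 62.
Inner hash: even-index sum = 355 mod 256 = 99; odd-index sum = 486 mod 256 = 230 → 63 e6.
Outer input = (K'⊕opad) ∥ inner = 74 ca 5c 5c 5c 5c ∥ 63 e6.
Outer hash (tag): even-index sum = 399 mod 256 = 143; odd-index sum = 616 mod 256 = 104 → 8f 68.

8f68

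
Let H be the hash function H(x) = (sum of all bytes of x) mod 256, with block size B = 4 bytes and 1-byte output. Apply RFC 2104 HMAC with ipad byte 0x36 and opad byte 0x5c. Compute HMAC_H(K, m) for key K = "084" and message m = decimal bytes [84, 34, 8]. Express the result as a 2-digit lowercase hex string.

Key "084" = 30 38 34 is 3 bytes ≤ B = 4; zero-pad to 4 bytes: K' = 30 38 34 00.
K' ⊕ ipad = 06 0e 02 36.  K' ⊕ opad = 6c 64 68 5c.
Inner input = (K'⊕ipad) ∥ m = 06 0e 02 36 ∥ 54 22 08.
Inner hash: sum = 6+14+2+54+84+34+8 = 202 → ca.
Outer input = (K'⊕opad) ∥ inner = 6c 64 68 5c ∥ ca.
Outer hash (tag): sum = 108+100+104+92+202 = 606; mod 256 = 94 → 5e.

5e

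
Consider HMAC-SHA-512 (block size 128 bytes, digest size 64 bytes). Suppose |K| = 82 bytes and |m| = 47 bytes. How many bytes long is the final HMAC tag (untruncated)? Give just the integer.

64

The tag is one SHA-512 digest: 64 bytes.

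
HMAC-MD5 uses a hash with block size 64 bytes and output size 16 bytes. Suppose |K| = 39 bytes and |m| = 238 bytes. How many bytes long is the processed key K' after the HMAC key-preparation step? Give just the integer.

64

Key is 39 ≤ 64 bytes, zero-padded: |K'| = 64.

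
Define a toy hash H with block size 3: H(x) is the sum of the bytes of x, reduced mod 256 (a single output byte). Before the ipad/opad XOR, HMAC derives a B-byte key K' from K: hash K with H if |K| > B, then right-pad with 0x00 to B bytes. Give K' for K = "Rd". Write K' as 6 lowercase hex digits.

526400

Key "Rd" = 52 64 is 2 bytes ≤ B = 3; zero-pad to 3 bytes: K' = 52 64 00.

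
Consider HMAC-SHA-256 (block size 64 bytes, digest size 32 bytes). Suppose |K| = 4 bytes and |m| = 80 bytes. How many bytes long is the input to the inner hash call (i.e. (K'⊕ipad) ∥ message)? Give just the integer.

Key is 4 ≤ 64 bytes, zero-padded: |K'| = 64.
Inner input = (K'⊕ipad) ∥ m → 64 + 80 = 144 bytes.

144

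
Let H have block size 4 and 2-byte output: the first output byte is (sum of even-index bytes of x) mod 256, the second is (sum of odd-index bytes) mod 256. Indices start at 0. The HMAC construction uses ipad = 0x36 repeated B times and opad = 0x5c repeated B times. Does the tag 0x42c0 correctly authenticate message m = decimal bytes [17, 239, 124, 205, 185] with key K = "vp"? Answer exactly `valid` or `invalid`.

Key "vp" = 76 70 is 2 bytes ≤ B = 4; zero-pad to 4 bytes: K' = 76 70 00 00.
K' ⊕ ipad = 40 46 36 36; K' ⊕ opad = 2a 2c 5c 5c.
Inner hash: even-index sum = 444 mod 256 = 188; odd-index sum = 568 mod 256 = 56 → bc 38.
Outer hash (recomputed tag): even-index sum = 322 mod 256 = 66; odd-index sum = 192 mod 256 = 192 → 42 c0.
Recomputed tag = 42c0; claimed = 42c0 → match.

valid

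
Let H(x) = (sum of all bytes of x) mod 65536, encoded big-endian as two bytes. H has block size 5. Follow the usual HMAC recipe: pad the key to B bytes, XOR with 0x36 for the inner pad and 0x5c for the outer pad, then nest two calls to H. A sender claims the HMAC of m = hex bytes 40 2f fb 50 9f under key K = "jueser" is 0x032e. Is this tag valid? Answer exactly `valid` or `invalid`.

valid

Key "jueser" = 6a 75 65 73 65 72 is 6 bytes > B = 5, so hash it first: H(key) = 02 8e, then zero-pad to 5 bytes: K' = 02 8e 00 00 00.
K' ⊕ ipad = 34 b8 36 36 36; K' ⊕ opad = 5e d2 5c 5c 5c.
Inner hash: sum = 52+184+54+54+54+64+47+251+80+159 = 999 → 03 e7.
Outer hash (recomputed tag): sum = 94+210+92+92+92+3+231 = 814 → 03 2e.
Recomputed tag = 032e; claimed = 032e → match.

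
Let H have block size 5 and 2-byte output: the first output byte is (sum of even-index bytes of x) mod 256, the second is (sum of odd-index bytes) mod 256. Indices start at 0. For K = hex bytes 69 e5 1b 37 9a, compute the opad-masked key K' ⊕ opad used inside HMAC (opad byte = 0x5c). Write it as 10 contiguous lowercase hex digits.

Key hex bytes 69 e5 1b 37 9a is exactly B = 5 bytes: K' = 69 e5 1b 37 9a.
XOR each byte with 0x5c: 69⊕5c=35, e5⊕5c=b9, 1b⊕5c=47, 37⊕5c=6b, 9a⊕5c=c6.

35b9476bc6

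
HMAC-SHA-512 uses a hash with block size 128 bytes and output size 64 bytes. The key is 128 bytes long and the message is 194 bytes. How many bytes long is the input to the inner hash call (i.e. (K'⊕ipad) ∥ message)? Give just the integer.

322

Key is 128 ≤ 128 bytes, zero-padded: |K'| = 128.
Inner input = (K'⊕ipad) ∥ m → 128 + 194 = 322 bytes.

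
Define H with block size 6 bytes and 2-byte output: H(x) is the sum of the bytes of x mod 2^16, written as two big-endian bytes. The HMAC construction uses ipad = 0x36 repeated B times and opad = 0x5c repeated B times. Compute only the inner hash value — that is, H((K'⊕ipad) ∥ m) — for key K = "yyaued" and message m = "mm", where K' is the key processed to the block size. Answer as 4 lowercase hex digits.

02b7

Key "yyaued" = 79 79 61 75 65 64 is exactly B = 6 bytes: K' = 79 79 61 75 65 64.
K' ⊕ ipad = 4f 4f 57 43 53 52.
Inner input = 4f 4f 57 43 53 52 ∥ 6d 6d.
Inner hash: sum = 79+79+87+67+83+82+109+109 = 695 → 02 b7.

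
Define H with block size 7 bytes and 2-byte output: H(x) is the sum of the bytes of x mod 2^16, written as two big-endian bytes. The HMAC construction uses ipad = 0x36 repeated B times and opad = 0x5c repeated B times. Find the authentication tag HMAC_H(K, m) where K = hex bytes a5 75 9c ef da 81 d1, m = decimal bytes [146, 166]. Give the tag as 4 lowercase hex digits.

Key hex bytes a5 75 9c ef da 81 d1 is exactly B = 7 bytes: K' = a5 75 9c ef da 81 d1.
K' ⊕ ipad = 93 43 aa d9 ec b7 e7.  K' ⊕ opad = f9 29 c0 b3 86 dd 8d.
Inner input = (K'⊕ipad) ∥ m = 93 43 aa d9 ec b7 e7 ∥ 92 a6.
Inner hash: sum = 147+67+170+217+236+183+231+146+166 = 1563 → 06 1b.
Outer input = (K'⊕opad) ∥ inner = f9 29 c0 b3 86 dd 8d ∥ 06 1b.
Outer hash (tag): sum = 249+41+192+179+134+221+141+6+27 = 1190 → 04 a6.

04a6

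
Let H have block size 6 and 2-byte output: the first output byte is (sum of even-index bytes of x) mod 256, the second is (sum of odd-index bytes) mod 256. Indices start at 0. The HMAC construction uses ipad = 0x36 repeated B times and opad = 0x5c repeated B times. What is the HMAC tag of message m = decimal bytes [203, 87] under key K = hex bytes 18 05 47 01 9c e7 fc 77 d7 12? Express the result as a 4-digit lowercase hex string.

79e5

Key hex bytes 18 05 47 01 9c e7 fc 77 d7 12 is 10 bytes > B = 6, so hash it first: H(key) = ce 76, then zero-pad to 6 bytes: K' = ce 76 00 00 00 00.
K' ⊕ ipad = f8 40 36 36 36 36.  K' ⊕ opad = 92 2a 5c 5c 5c 5c.
Inner input = (K'⊕ipad) ∥ m = f8 40 36 36 36 36 ∥ cb 57.
Inner hash: even-index sum = 559 mod 256 = 47; odd-index sum = 259 mod 256 = 3 → 2f 03.
Outer input = (K'⊕opad) ∥ inner = 92 2a 5c 5c 5c 5c ∥ 2f 03.
Outer hash (tag): even-index sum = 377 mod 256 = 121; odd-index sum = 229 mod 256 = 229 → 79 e5.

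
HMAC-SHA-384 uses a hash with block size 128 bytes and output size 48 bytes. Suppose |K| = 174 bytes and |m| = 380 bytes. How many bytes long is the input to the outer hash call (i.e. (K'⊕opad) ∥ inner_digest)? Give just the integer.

Key is 174 > 128 bytes, so it is hashed to 48 bytes then zero-padded to 128: |K'| = 128.
Outer input = (K'⊕opad) ∥ H(inner) → 128 + 48 = 176 bytes.

176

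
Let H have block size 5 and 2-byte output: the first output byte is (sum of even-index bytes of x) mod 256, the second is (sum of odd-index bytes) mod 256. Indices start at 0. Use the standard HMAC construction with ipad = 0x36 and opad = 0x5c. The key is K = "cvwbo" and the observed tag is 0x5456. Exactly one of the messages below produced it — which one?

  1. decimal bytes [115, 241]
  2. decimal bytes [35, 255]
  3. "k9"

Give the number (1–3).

2

Key "cvwbo" = 63 76 77 62 6f is exactly B = 5 bytes: K' = 63 76 77 62 6f.
K' ⊕ ipad = 55 40 41 54 59; K' ⊕ opad = 3f 2a 2b 3e 33.
m1: inner = H(55 40 41 54 59 73 f1) = e0 07; tag = H(3f 2a 2b 3e 33 e0 07) = a448
m2: inner = H(55 40 41 54 59 23 ff) = ee b7; tag = H(3f 2a 2b 3e 33 ee b7) = 5456 ← matches
m3: inner = H(55 40 41 54 59 6b 39) = 28 ff; tag = H(3f 2a 2b 3e 33 28 ff) = 9c90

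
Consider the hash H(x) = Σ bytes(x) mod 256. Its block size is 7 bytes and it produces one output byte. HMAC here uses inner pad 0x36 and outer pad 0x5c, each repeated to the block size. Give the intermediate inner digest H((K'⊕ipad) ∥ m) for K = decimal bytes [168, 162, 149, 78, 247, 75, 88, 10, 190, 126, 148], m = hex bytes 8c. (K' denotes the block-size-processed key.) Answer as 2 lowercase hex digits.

67

Key decimal bytes [168, 162, 149, 78, 247, 75, 88, 10, 190, 126, 148] = a8 a2 95 4e f7 4b 58 0a be 7e 94 is 11 bytes > B = 7, so hash it first: H(key) = a1, then zero-pad to 7 bytes: K' = a1 00 00 00 00 00 00.
K' ⊕ ipad = 97 36 36 36 36 36 36.
Inner input = 97 36 36 36 36 36 36 ∥ 8c.
Inner hash: sum = 151+54+54+54+54+54+54+140 = 615; mod 256 = 103 → 67.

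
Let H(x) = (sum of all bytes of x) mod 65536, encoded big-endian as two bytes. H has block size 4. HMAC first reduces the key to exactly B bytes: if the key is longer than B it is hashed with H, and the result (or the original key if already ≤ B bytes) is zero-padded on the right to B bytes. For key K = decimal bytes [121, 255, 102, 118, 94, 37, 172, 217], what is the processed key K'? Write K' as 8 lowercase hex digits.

045c0000

|K| = 8 > B = 4, so first hash the key.
H(K): sum = 121+255+102+118+94+37+172+217 = 1116 → 04 5c.
Zero-pad H(K) = 04 5c to 4 bytes: K' = 04 5c 00 00.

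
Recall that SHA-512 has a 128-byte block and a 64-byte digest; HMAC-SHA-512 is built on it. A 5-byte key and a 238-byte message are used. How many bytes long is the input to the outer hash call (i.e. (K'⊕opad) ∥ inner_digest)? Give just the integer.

192

Key is 5 ≤ 128 bytes, zero-padded: |K'| = 128.
Outer input = (K'⊕opad) ∥ H(inner) → 128 + 64 = 192 bytes.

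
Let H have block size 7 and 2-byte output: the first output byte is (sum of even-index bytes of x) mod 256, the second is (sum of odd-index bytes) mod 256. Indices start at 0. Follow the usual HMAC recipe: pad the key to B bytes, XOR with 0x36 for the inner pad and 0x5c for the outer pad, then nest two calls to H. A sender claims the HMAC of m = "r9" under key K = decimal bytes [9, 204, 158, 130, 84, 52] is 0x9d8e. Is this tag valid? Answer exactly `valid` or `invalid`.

Key decimal bytes [9, 204, 158, 130, 84, 52] = 09 cc 9e 82 54 34 is 6 bytes ≤ B = 7; zero-pad to 7 bytes: K' = 09 cc 9e 82 54 34 00.
K' ⊕ ipad = 3f fa a8 b4 62 02 36; K' ⊕ opad = 55 90 c2 de 08 68 5c.
Inner hash: even-index sum = 440 mod 256 = 184; odd-index sum = 546 mod 256 = 34 → b8 22.
Outer hash (recomputed tag): even-index sum = 413 mod 256 = 157; odd-index sum = 654 mod 256 = 142 → 9d 8e.
Recomputed tag = 9d8e; claimed = 9d8e → match.

valid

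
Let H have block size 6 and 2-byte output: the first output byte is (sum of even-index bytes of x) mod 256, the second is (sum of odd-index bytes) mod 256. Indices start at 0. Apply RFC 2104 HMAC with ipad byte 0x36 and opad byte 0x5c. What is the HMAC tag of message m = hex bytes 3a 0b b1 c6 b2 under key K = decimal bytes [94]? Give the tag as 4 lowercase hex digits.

2b87

Key decimal bytes [94] = 5e is 1 byte ≤ B = 6; zero-pad to 6 bytes: K' = 5e 00 00 00 00 00.
K' ⊕ ipad = 68 36 36 36 36 36.  K' ⊕ opad = 02 5c 5c 5c 5c 5c.
Inner input = (K'⊕ipad) ∥ m = 68 36 36 36 36 36 ∥ 3a 0b b1 c6 b2.
Inner hash: even-index sum = 625 mod 256 = 113; odd-index sum = 371 mod 256 = 115 → 71 73.
Outer input = (K'⊕opad) ∥ inner = 02 5c 5c 5c 5c 5c ∥ 71 73.
Outer hash (tag): even-index sum = 299 mod 256 = 43; odd-index sum = 391 mod 256 = 135 → 2b 87.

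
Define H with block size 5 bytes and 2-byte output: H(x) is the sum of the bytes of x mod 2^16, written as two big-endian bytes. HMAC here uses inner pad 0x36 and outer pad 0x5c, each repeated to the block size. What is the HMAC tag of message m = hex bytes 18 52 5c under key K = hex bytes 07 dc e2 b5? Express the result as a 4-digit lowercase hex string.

Key hex bytes 07 dc e2 b5 is 4 bytes ≤ B = 5; zero-pad to 5 bytes: K' = 07 dc e2 b5 00.
K' ⊕ ipad = 31 ea d4 83 36.  K' ⊕ opad = 5b 80 be e9 5c.
Inner input = (K'⊕ipad) ∥ m = 31 ea d4 83 36 ∥ 18 52 5c.
Inner hash: sum = 49+234+212+131+54+24+82+92 = 878 → 03 6e.
Outer input = (K'⊕opad) ∥ inner = 5b 80 be e9 5c ∥ 03 6e.
Outer hash (tag): sum = 91+128+190+233+92+3+110 = 847 → 03 4f.

034f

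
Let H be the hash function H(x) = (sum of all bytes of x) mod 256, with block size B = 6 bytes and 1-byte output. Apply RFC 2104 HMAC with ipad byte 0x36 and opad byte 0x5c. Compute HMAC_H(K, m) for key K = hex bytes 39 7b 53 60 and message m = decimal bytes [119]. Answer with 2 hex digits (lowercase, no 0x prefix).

89

Key hex bytes 39 7b 53 60 is 4 bytes ≤ B = 6; zero-pad to 6 bytes: K' = 39 7b 53 60 00 00.
K' ⊕ ipad = 0f 4d 65 56 36 36.  K' ⊕ opad = 65 27 0f 3c 5c 5c.
Inner input = (K'⊕ipad) ∥ m = 0f 4d 65 56 36 36 ∥ 77.
Inner hash: sum = 15+77+101+86+54+54+119 = 506; mod 256 = 250 → fa.
Outer input = (K'⊕opad) ∥ inner = 65 27 0f 3c 5c 5c ∥ fa.
Outer hash (tag): sum = 101+39+15+60+92+92+250 = 649; mod 256 = 137 → 89.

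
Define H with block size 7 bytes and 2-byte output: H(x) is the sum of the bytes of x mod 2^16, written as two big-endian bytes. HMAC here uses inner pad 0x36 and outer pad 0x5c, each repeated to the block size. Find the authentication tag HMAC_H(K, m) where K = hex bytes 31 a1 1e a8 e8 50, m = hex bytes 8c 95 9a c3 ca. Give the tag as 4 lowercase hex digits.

Key hex bytes 31 a1 1e a8 e8 50 is 6 bytes ≤ B = 7; zero-pad to 7 bytes: K' = 31 a1 1e a8 e8 50 00.
K' ⊕ ipad = 07 97 28 9e de 66 36.  K' ⊕ opad = 6d fd 42 f4 b4 0c 5c.
Inner input = (K'⊕ipad) ∥ m = 07 97 28 9e de 66 36 ∥ 8c 95 9a c3 ca.
Inner hash: sum = 7+151+40+158+222+102+54+140+149+154+195+202 = 1574 → 06 26.
Outer input = (K'⊕opad) ∥ inner = 6d fd 42 f4 b4 0c 5c ∥ 06 26.
Outer hash (tag): sum = 109+253+66+244+180+12+92+6+38 = 1000 → 03 e8.

03e8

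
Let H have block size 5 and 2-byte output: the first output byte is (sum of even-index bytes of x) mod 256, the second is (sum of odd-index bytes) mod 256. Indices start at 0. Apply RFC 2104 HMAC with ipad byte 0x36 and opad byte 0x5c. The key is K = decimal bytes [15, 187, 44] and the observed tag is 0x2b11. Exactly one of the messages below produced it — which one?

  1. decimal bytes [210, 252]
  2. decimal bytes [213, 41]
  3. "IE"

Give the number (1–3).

Key decimal bytes [15, 187, 44] = 0f bb 2c is 3 bytes ≤ B = 5; zero-pad to 5 bytes: K' = 0f bb 2c 00 00.
K' ⊕ ipad = 39 8d 1a 36 36; K' ⊕ opad = 53 e7 70 5c 5c.
m1: inner = H(39 8d 1a 36 36 d2 fc) = 85 95; tag = H(53 e7 70 5c 5c 85 95) = b4c8
m2: inner = H(39 8d 1a 36 36 d5 29) = b2 98; tag = H(53 e7 70 5c 5c b2 98) = b7f5
m3: inner = H(39 8d 1a 36 36 49 45) = ce 0c; tag = H(53 e7 70 5c 5c ce 0c) = 2b11 ← matches

3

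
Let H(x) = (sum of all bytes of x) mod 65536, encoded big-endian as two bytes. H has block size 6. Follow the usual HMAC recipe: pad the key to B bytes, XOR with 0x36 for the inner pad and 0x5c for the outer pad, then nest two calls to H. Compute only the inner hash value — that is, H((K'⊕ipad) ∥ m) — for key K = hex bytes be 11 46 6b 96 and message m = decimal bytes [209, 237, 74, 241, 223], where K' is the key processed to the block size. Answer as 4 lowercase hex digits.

062a

Key hex bytes be 11 46 6b 96 is 5 bytes ≤ B = 6; zero-pad to 6 bytes: K' = be 11 46 6b 96 00.
K' ⊕ ipad = 88 27 70 5d a0 36.
Inner input = 88 27 70 5d a0 36 ∥ d1 ed 4a f1 df.
Inner hash: sum = 136+39+112+93+160+54+209+237+74+241+223 = 1578 → 06 2a.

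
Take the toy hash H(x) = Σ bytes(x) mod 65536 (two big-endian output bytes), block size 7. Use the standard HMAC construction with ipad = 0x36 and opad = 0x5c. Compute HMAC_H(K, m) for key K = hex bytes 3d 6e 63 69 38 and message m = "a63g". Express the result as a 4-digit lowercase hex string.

02e7

Key hex bytes 3d 6e 63 69 38 is 5 bytes ≤ B = 7; zero-pad to 7 bytes: K' = 3d 6e 63 69 38 00 00.
K' ⊕ ipad = 0b 58 55 5f 0e 36 36.  K' ⊕ opad = 61 32 3f 35 64 5c 5c.
Inner input = (K'⊕ipad) ∥ m = 0b 58 55 5f 0e 36 36 ∥ 61 36 33 67.
Inner hash: sum = 11+88+85+95+14+54+54+97+54+51+103 = 706 → 02 c2.
Outer input = (K'⊕opad) ∥ inner = 61 32 3f 35 64 5c 5c ∥ 02 c2.
Outer hash (tag): sum = 97+50+63+53+100+92+92+2+194 = 743 → 02 e7.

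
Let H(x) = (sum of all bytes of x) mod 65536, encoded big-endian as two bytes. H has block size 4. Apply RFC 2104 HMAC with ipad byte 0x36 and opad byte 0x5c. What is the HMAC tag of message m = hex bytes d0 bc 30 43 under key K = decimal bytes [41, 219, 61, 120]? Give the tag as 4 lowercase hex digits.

01e8

Key decimal bytes [41, 219, 61, 120] = 29 db 3d 78 is exactly B = 4 bytes: K' = 29 db 3d 78.
K' ⊕ ipad = 1f ed 0b 4e.  K' ⊕ opad = 75 87 61 24.
Inner input = (K'⊕ipad) ∥ m = 1f ed 0b 4e ∥ d0 bc 30 43.
Inner hash: sum = 31+237+11+78+208+188+48+67 = 868 → 03 64.
Outer input = (K'⊕opad) ∥ inner = 75 87 61 24 ∥ 03 64.
Outer hash (tag): sum = 117+135+97+36+3+100 = 488 → 01 e8.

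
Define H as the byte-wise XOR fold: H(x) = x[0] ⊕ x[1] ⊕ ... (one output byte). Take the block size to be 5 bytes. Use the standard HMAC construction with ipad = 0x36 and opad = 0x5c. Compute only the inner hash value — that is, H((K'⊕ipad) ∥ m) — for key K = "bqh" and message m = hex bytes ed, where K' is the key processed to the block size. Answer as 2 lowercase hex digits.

a0

Key "bqh" = 62 71 68 is 3 bytes ≤ B = 5; zero-pad to 5 bytes: K' = 62 71 68 00 00.
K' ⊕ ipad = 54 47 5e 36 36.
Inner input = 54 47 5e 36 36 ∥ ed.
Inner hash: XOR 54⊕47⊕5e⊕36⊕36⊕ed = a0.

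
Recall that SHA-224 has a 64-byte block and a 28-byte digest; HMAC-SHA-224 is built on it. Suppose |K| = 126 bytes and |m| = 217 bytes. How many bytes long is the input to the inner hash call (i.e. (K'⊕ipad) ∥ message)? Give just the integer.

281

Key is 126 > 64 bytes, so it is hashed to 28 bytes then zero-padded to 64: |K'| = 64.
Inner input = (K'⊕ipad) ∥ m → 64 + 217 = 281 bytes.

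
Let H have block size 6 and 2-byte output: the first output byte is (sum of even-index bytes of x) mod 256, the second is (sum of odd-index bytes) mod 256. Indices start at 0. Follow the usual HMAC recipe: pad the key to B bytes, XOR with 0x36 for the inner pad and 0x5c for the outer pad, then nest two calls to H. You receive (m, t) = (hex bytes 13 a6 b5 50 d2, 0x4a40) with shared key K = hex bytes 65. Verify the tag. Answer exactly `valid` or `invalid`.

Key hex bytes 65 is 1 byte ≤ B = 6; zero-pad to 6 bytes: K' = 65 00 00 00 00 00.
K' ⊕ ipad = 53 36 36 36 36 36; K' ⊕ opad = 39 5c 5c 5c 5c 5c.
Inner hash: even-index sum = 601 mod 256 = 89; odd-index sum = 408 mod 256 = 152 → 59 98.
Outer hash (recomputed tag): even-index sum = 330 mod 256 = 74; odd-index sum = 428 mod 256 = 172 → 4a ac.
Recomputed tag = 4aac; claimed = 4a40 → mismatch.

invalid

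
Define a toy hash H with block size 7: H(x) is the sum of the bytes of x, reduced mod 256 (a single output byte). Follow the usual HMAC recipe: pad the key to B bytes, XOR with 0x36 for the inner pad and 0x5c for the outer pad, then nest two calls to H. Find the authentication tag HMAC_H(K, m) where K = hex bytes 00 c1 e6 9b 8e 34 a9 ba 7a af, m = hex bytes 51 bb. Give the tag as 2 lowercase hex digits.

ea

Key hex bytes 00 c1 e6 9b 8e 34 a9 ba 7a af is 10 bytes > B = 7, so hash it first: H(key) = 90, then zero-pad to 7 bytes: K' = 90 00 00 00 00 00 00.
K' ⊕ ipad = a6 36 36 36 36 36 36.  K' ⊕ opad = cc 5c 5c 5c 5c 5c 5c.
Inner input = (K'⊕ipad) ∥ m = a6 36 36 36 36 36 36 ∥ 51 bb.
Inner hash: sum = 166+54+54+54+54+54+54+81+187 = 758; mod 256 = 246 → f6.
Outer input = (K'⊕opad) ∥ inner = cc 5c 5c 5c 5c 5c 5c ∥ f6.
Outer hash (tag): sum = 204+92+92+92+92+92+92+246 = 1002; mod 256 = 234 → ea.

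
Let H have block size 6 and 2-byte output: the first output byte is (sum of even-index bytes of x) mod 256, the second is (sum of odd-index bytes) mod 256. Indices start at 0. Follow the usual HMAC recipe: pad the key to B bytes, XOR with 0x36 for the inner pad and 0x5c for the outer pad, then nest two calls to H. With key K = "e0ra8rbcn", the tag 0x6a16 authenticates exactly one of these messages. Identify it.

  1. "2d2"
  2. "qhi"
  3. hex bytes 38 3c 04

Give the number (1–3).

2

Key "e0ra8rbcn" = 65 30 72 61 38 72 62 63 6e is 9 bytes > B = 6, so hash it first: H(key) = df 66, then zero-pad to 6 bytes: K' = df 66 00 00 00 00.
K' ⊕ ipad = e9 50 36 36 36 36; K' ⊕ opad = 83 3a 5c 5c 5c 5c.
m1: inner = H(e9 50 36 36 36 36 32 64 32) = b9 20; tag = H(83 3a 5c 5c 5c 5c b9 20) = f412
m2: inner = H(e9 50 36 36 36 36 71 68 69) = 2f 24; tag = H(83 3a 5c 5c 5c 5c 2f 24) = 6a16 ← matches
m3: inner = H(e9 50 36 36 36 36 38 3c 04) = 91 f8; tag = H(83 3a 5c 5c 5c 5c 91 f8) = ccea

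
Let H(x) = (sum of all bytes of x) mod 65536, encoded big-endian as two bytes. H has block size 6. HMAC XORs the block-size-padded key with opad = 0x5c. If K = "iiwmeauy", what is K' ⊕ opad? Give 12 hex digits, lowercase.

5f365c5c5c5c

Key "iiwmeauy" = 69 69 77 6d 65 61 75 79 is 8 bytes > B = 6, so hash it first: H(key) = 03 6a, then zero-pad to 6 bytes: K' = 03 6a 00 00 00 00.
XOR each byte with 0x5c: 03⊕5c=5f, 6a⊕5c=36, 00⊕5c=5c, 00⊕5c=5c, 00⊕5c=5c, 00⊕5c=5c.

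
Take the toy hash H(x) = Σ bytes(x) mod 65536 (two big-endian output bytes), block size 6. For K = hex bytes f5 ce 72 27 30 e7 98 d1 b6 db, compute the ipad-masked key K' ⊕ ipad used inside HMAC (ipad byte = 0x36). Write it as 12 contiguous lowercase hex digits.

305b36363636

Key hex bytes f5 ce 72 27 30 e7 98 d1 b6 db is 10 bytes > B = 6, so hash it first: H(key) = 06 6d, then zero-pad to 6 bytes: K' = 06 6d 00 00 00 00.
XOR each byte with 0x36: 06⊕36=30, 6d⊕36=5b, 00⊕36=36, 00⊕36=36, 00⊕36=36, 00⊕36=36.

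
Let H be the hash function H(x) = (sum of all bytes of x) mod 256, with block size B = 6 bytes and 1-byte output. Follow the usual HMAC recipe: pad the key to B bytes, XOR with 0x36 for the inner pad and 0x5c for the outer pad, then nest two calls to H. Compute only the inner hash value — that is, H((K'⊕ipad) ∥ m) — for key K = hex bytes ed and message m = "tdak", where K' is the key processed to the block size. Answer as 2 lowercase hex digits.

8d

Key hex bytes ed is 1 byte ≤ B = 6; zero-pad to 6 bytes: K' = ed 00 00 00 00 00.
K' ⊕ ipad = db 36 36 36 36 36.
Inner input = db 36 36 36 36 36 ∥ 74 64 61 6b.
Inner hash: sum = 219+54+54+54+54+54+116+100+97+107 = 909; mod 256 = 141 → 8d.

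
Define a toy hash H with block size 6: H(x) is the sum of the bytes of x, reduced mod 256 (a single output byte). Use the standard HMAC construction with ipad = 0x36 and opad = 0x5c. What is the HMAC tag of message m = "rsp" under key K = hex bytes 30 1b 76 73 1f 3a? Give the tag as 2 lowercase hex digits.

f7

Key hex bytes 30 1b 76 73 1f 3a is exactly B = 6 bytes: K' = 30 1b 76 73 1f 3a.
K' ⊕ ipad = 06 2d 40 45 29 0c.  K' ⊕ opad = 6c 47 2a 2f 43 66.
Inner input = (K'⊕ipad) ∥ m = 06 2d 40 45 29 0c ∥ 72 73 70.
Inner hash: sum = 6+45+64+69+41+12+114+115+112 = 578; mod 256 = 66 → 42.
Outer input = (K'⊕opad) ∥ inner = 6c 47 2a 2f 43 66 ∥ 42.
Outer hash (tag): sum = 108+71+42+47+67+102+66 = 503; mod 256 = 247 → f7.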